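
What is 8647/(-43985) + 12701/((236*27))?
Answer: 503554801/280272420 ≈ 1.7967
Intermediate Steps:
8647/(-43985) + 12701/((236*27)) = 8647*(-1/43985) + 12701/6372 = -8647/43985 + 12701*(1/6372) = -8647/43985 + 12701/6372 = 503554801/280272420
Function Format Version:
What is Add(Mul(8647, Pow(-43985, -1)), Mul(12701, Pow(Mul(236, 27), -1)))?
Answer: Rational(503554801, 280272420) ≈ 1.7967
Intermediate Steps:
Add(Mul(8647, Pow(-43985, -1)), Mul(12701, Pow(Mul(236, 27), -1))) = Add(Mul(8647, Rational(-1, 43985)), Mul(12701, Pow(6372, -1))) = Add(Rational(-8647, 43985), Mul(12701, Rational(1, 6372))) = Add(Rational(-8647, 43985), Rational(12701, 6372)) = Rational(503554801, 280272420)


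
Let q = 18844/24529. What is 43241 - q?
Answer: 1060639645/24529 ≈ 43240.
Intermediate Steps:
q = 18844/24529 (q = 18844*(1/24529) = 18844/24529 ≈ 0.76823)
43241 - q = 43241 - 1*18844/24529 = 43241 - 18844/24529 = 1060639645/24529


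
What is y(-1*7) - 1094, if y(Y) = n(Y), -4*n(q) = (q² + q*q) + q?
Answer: -4467/4 ≈ -1116.8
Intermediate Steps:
n(q) = -q²/2 - q/4 (n(q) = -((q² + q*q) + q)/4 = -((q² + q²) + q)/4 = -(2*q² + q)/4 = -(q + 2*q²)/4 = -q²/2 - q/4)
y(Y) = -Y*(1 + 2*Y)/4
y(-1*7) - 1094 = -(-1*7)*(1 + 2*(-1*7))/4 - 1094 = -¼*(-7)*(1 + 2*(-7)) - 1094 = -¼*(-7)*(1 - 14) - 1094 = -¼*(-7)*(-13) - 1094 = -91/4 - 1094 = -4467/4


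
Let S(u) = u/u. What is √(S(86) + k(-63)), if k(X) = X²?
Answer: √3970 ≈ 63.008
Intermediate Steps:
S(u) = 1
√(S(86) + k(-63)) = √(1 + (-63)²) = √(1 + 3969) = √3970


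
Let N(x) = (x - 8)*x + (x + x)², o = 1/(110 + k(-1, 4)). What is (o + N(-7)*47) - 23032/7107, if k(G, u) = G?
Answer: 10956654080/774663 ≈ 14144.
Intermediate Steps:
o = 1/109 (o = 1/(110 - 1) = 1/109 ≈ 0.0091743)
N(x) = 4*x² + x*(-8 + x) (N(x) = (-8 + x)*x + (2*x)² = x*(-8 + x) + 4*x² = 4*x² + x*(-8 + x))
(o + N(-7)*47) - 23032/7107 = (1/109 - 7*(-8 + 5*(-7))*47) - 23032/7107 = (1/109 - 7*(-8 - 35)*47) - 23032*1/7107 = (1/109 - 7*(-43)*47) - 23032/7107 = (1/109 + 301*47) - 23032/7107 = (1/109 + 14147) - 23032/7107 = 1542024/109 - 23032/7107 = 10956654080/774663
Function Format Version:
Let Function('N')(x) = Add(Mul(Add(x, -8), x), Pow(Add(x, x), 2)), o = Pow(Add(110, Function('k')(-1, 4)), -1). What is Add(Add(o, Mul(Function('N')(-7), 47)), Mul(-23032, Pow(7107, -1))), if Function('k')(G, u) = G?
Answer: Rational(10956654080, 774663) ≈ 14144.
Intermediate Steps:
o = Rational(1, 109) (o = Pow(Add(110, -1), -1) = Pow(109, -1) = Rational(1, 109) ≈ 0.0091743)
Function('N')(x) = Add(Mul(4, Pow(x, 2)), Mul(x, Add(-8, x))) (Function('N')(x) = Add(Mul(Add(-8, x), x), Pow(Mul(2, x), 2)) = Add(Mul(x, Add(-8, x)), Mul(4, Pow(x, 2))) = Add(Mul(4, Pow(x, 2)), Mul(x, Add(-8, x))))
Add(Add(o, Mul(Function('N')(-7), 47)), Mul(-23032, Pow(7107, -1))) = Add(Add(Rational(1, 109), Mul(Mul(-7, Add(-8, Mul(5, -7))), 47)), Mul(-23032, Pow(7107, -1))) = Add(Add(Rational(1, 109), Mul(Mul(-7, Add(-8, -35)), 47)), Mul(-23032, Rational(1, 7107))) = Add(Add(Rational(1, 109), Mul(Mul(-7, -43), 47)), Rational(-23032, 7107)) = Add(Add(Rational(1, 109), Mul(301, 47)), Rational(-23032, 7107)) = Add(Add(Rational(1, 109), 14147), Rational(-23032, 7107)) = Add(Rational(1542024, 109), Rational(-23032, 7107)) = Rational(10956654080, 774663)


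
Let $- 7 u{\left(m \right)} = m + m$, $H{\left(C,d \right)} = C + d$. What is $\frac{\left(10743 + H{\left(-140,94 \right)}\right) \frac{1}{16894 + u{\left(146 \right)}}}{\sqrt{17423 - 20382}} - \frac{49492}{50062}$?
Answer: $- \frac{24746}{25031} - \frac{74879 i \sqrt{2959}}{349061394} \approx -0.98861 - 0.011669 i$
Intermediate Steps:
$u{\left(m \right)} = - \frac{2 m}{7}$ ($u{\left(m \right)} = - \frac{m + m}{7} = - \frac{2 m}{7}$)
$\frac{\left(10743 + H{\left(-140,94 \right)}\right) \frac{1}{16894 + u{\left(146 \right)}}}{\sqrt{17423 - 20382}} - \frac{49492}{50062} = \frac{\left(10743 + \left(-140 + 94\right)\right) \frac{1}{16894 - \frac{292}{7}}}{\sqrt{17423 - 20382}} - \frac{49492}{50062} = \frac{\left(10743 - 46\right) \frac{1}{16894 - \frac{292}{7}}}{\sqrt{-2959}} - \frac{24746}{25031} = \frac{10697 \frac{1}{\frac{117966}{7}}}{i \sqrt{2959}} - \frac{24746}{25031} = 10697 \cdot \frac{7}{117966} \left(- \frac{i \sqrt{2959}}{2959}\right) - \frac{24746}{25031} = \frac{74879 \left(- \frac{i \sqrt{2959}}{2959}\right)}{117966} - \frac{24746}{25031} = - \frac{74879 i \sqrt{2959}}{349061394} - \frac{24746}{25031} = - \frac{24746}{25031} - \frac{74879 i \sqrt{2959}}{349061394}$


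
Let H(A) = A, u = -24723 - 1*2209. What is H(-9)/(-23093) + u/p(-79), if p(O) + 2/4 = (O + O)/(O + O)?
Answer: -1243881343/23093 ≈ -53864.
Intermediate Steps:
u = -26932 (u = -24723 - 2209 = -26932)
p(O) = ½ (p(O) = -½ + (O + O)/(O + O) = -½ + (2*O)/((2*O)) = -½ + (2*O)*(1/(2*O)) = -½ + 1 = ½)
H(-9)/(-23093) + u/p(-79) = -9/(-23093) - 26932/½ = -9*(-1/23093) - 26932*2 = 9/23093 - 53864 = -1243881343/23093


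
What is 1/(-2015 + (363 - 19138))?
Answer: -1/20790 ≈ -4.8100e-5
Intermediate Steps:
1/(-2015 + (363 - 19138)) = 1/(-2015 - 18775) = 1/(-20790) = -1/20790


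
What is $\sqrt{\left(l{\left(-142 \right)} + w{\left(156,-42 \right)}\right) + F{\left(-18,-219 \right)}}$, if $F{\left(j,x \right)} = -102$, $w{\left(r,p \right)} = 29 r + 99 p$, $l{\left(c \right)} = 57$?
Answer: $\sqrt{321} \approx 17.916$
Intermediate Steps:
$\sqrt{\left(l{\left(-142 \right)} + w{\left(156,-42 \right)}\right) + F{\left(-18,-219 \right)}} = \sqrt{\left(57 + \left(29 \cdot 156 + 99 \left(-42\right)\right)\right) - 102} = \sqrt{\left(57 + \left(4524 - 4158\right)\right) - 102} = \sqrt{\left(57 + 366\right) - 102} = \sqrt{423 - 102} = \sqrt{321}$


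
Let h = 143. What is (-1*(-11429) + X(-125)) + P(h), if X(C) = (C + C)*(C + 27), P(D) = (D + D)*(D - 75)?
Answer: 55377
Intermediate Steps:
P(D) = 2*D*(-75 + D) (P(D) = (2*D)*(-75 + D) = 2*D*(-75 + D))
X(C) = 2*C*(27 + C) (X(C) = (2*C)*(27 + C) = 2*C*(27 + C))
(-1*(-11429) + X(-125)) + P(h) = (-1*(-11429) + 2*(-125)*(27 - 125)) + 2*143*(-75 + 143) = (11429 + 2*(-125)*(-98)) + 2*143*68 = (11429 + 24500) + 19448 = 35929 + 19448 = 55377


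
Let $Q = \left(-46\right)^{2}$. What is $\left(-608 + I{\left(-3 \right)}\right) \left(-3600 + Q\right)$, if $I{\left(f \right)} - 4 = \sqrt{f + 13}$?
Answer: $896336 - 1484 \sqrt{10} \approx 8.9164 \cdot 10^{5}$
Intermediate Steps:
$Q = 2116$
$I{\left(f \right)} = 4 + \sqrt{13 + f}$ ($I{\left(f \right)} = 4 + \sqrt{f + 13} = 4 + \sqrt{13 + f}$)
$\left(-608 + I{\left(-3 \right)}\right) \left(-3600 + Q\right) = \left(-608 + \left(4 + \sqrt{13 - 3}\right)\right) \left(-3600 + 2116\right) = \left(-608 + \left(4 + \sqrt{10}\right)\right) \left(-1484\right) = \left(-604 + \sqrt{10}\right) \left(-1484\right) = 896336 - 1484 \sqrt{10}$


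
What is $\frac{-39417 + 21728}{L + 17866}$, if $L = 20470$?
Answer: $- \frac{17689}{38336} \approx -0.46142$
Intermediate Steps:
$\frac{-39417 + 21728}{L + 17866} = \frac{-39417 + 21728}{20470 + 17866} = - \frac{17689}{38336}$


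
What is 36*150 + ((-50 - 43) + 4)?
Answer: 5311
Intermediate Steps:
36*150 + ((-50 - 43) + 4) = 5400 + (-93 + 4) = 5400 - 89 = 5311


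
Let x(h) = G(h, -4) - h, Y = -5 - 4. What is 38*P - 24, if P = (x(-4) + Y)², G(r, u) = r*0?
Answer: 926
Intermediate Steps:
G(r, u) = 0
Y = -9
x(h) = -h (x(h) = 0 - h = -h)
P = 25 (P = (-1*(-4) - 9)² = (4 - 9)² = (-5)² = 25)
38*P - 24 = 38*25 - 24 = 950 - 24 = 926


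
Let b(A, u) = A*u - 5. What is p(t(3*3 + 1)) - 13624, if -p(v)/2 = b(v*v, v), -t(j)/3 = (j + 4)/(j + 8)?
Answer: -366892/27 ≈ -13589.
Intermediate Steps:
b(A, u) = -5 + A*u
t(j) = -3*(4 + j)/(8 + j) (t(j) = -3*(j + 4)/(j + 8) = -3*(4 + j)/(8 + j))
p(v) = 10 - 2*v³ (p(v) = -2*(-5 + (v*v)*v) = -2*(-5 + v²*v) = -2*(-5 + v³) = 10 - 2*v³)
p(t(3*3 + 1)) - 13624 = (10 - 2*27*(-4 - (3*3 + 1))³/(8 + (3*3 + 1))³) - 13624 = (10 - 2*27*(-4 - (9 + 1))³/(8 + (9 + 1))³) - 13624 = (10 - 2*27*(-4 - 1*10)³/(8 + 10)³) - 13624 = (10 - 2*(-4 - 10)³/216) - 13624 = (10 - 2*(3*(1/18)*(-14))³) - 13624 = (10 - 2*(-7/3)³) - 13624 = (10 - 2*(-343/27)) - 13624 = (10 + 686/27) - 13624 = 956/27 - 13624 = -366892/27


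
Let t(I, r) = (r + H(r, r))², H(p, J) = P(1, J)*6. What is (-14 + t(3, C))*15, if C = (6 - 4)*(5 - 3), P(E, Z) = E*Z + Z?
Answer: 40350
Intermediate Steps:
P(E, Z) = Z + E*Z
H(p, J) = 12*J (H(p, J) = (J*(1 + 1))*6 = (J*2)*6 = (2*J)*6 = 12*J)
C = 4 (C = 2*2 = 4)
t(I, r) = 169*r² (t(I, r) = (r + 12*r)² = (13*r)² = 169*r²)
(-14 + t(3, C))*15 = (-14 + 169*4²)*15 = (-14 + 169*16)*15 = (-14 + 2704)*15 = 2690*15 = 40350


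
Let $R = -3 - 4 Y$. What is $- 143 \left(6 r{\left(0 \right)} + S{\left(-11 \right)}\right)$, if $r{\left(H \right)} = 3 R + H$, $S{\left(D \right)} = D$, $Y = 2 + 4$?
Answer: $71071$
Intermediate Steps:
$Y = 6$
$R = -27$ ($R = -3 - 24 = -27$)
$r{\left(H \right)} = -81 + H$ ($r{\left(H \right)} = 3 \left(-27\right) + H = -81 + H$)
$- 143 \left(6 r{\left(0 \right)} + S{\left(-11 \right)}\right) = - 143 \left(6 \left(-81 + 0\right) - 11\right) = - 143 \left(6 \left(-81\right) - 11\right) = - 143 \left(-486 - 11\right) = \left(-143\right) \left(-497\right) = 71071$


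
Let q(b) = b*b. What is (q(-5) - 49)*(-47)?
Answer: 1128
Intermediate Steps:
q(b) = b²
(q(-5) - 49)*(-47) = ((-5)² - 49)*(-47) = (25 - 49)*(-47) = -24*(-47) = 1128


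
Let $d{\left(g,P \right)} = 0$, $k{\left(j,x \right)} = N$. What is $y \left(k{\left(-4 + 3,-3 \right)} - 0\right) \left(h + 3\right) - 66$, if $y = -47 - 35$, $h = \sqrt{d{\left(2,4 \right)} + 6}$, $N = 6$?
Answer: $-1542 - 492 \sqrt{6} \approx -2747.1$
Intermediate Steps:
$k{\left(j,x \right)} = 6$
$h = \sqrt{6}$ ($h = \sqrt{0 + 6} = \sqrt{6} \approx 2.4495$)
$y = -82$ ($y = -47 - 35 = -82$)
$y \left(k{\left(-4 + 3,-3 \right)} - 0\right) \left(h + 3\right) - 66 = - 82 \left(6 - 0\right) \left(\sqrt{6} + 3\right) - 66 = - 82 \left(6 + 0\right) \left(3 + \sqrt{6}\right) - 66 = - 82 \cdot 6 \left(3 + \sqrt{6}\right) - 66 = - 82 \left(18 + 6 \sqrt{6}\right) - 66 = \left(-1476 - 492 \sqrt{6}\right) - 66 = -1542 - 492 \sqrt{6}$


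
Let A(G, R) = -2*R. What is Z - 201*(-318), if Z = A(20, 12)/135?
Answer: 2876302/45 ≈ 63918.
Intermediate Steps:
Z = -8/45 (Z = -2*12/135 = -24*1/135 = -8/45 ≈ -0.17778)
Z - 201*(-318) = -8/45 - 201*(-318) = -8/45 + 63918 = 2876302/45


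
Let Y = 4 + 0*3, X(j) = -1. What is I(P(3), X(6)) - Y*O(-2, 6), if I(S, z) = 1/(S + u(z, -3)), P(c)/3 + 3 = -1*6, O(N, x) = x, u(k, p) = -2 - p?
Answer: -625/26 ≈ -24.038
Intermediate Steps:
P(c) = -27 (P(c) = -9 + 3*(-1*6) = -9 + 3*(-6) = -9 - 18 = -27)
Y = 4 (Y = 4 + 0 = 4)
I(S, z) = 1/(1 + S) (I(S, z) = 1/(S + (-2 - 1*(-3))) = 1/(S + (-2 + 3)) = 1/(S + 1) = 1/(1 + S))
I(P(3), X(6)) - Y*O(-2, 6) = 1/(1 - 27) - 4*6 = 1/(-26) - 1*24 = -1/26 - 24 = -625/26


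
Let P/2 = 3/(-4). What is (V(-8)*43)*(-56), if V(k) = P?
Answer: 3612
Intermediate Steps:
P = -3/2 (P = 2*(3/(-4)) = 2*(3*(-1/4)) = 2*(-3/4) = -3/2 ≈ -1.5000)
V(k) = -3/2
(V(-8)*43)*(-56) = -3/2*43*(-56) = -129/2*(-56) = 3612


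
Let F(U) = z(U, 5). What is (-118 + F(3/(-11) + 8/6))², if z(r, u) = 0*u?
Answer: 13924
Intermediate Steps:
z(r, u) = 0
F(U) = 0
(-118 + F(3/(-11) + 8/6))² = (-118 + 0)² = (-118)² = 13924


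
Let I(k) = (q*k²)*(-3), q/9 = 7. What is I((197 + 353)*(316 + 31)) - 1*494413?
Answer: -6884084046913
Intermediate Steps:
q = 63 (q = 9*7 = 63)
I(k) = -189*k² (I(k) = (63*k²)*(-3) = -189*k²)
I((197 + 353)*(316 + 31)) - 1*494413 = -189*(197 + 353)²*(316 + 31)² - 1*494413 = -189*(550*347)² - 494413 = -189*190850² - 494413 = -189*36423722500 - 494413 = -6884083552500 - 494413 = -6884084046913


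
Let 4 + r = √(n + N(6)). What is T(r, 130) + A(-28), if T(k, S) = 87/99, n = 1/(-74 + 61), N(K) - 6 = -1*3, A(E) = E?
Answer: -895/33 ≈ -27.121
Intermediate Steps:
N(K) = 3 (N(K) = 6 - 1*3 = 6 - 3 = 3)
n = -1/13 (n = 1/(-13) = -1/13 ≈ -0.076923)
r = -4 + √494/13 (r = -4 + √(-1/13 + 3) = -4 + √(38/13) = -4 + √494/13 ≈ -2.2903)
T(k, S) = 29/33 (T(k, S) = 87*(1/99) = 29/33)
T(r, 130) + A(-28) = 29/33 - 28 = -895/33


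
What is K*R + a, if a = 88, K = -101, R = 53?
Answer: -5265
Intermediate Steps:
K*R + a = -101*53 + 88 = -5353 + 88 = -5265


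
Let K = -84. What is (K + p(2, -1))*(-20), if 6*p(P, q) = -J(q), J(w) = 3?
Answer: 1690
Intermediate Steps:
p(P, q) = -½ (p(P, q) = (-1*3)/6 = (⅙)*(-3) = -½)
(K + p(2, -1))*(-20) = (-84 - ½)*(-20) = -169/2*(-20) = 1690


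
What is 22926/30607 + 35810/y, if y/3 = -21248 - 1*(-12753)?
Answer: -102353512/156003879 ≈ -0.65610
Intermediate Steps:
y = -25485 (y = 3*(-21248 - 1*(-12753)) = 3*(-21248 + 12753) = 3*(-8495) = -25485)
22926/30607 + 35810/y = 22926/30607 + 35810/(-25485) = 22926*(1/30607) + 35810*(-1/25485) = 22926/30607 - 7162/5097 = -102353512/156003879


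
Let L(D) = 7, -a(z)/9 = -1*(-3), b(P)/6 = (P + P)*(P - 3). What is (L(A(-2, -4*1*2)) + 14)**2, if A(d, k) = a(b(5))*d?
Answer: 441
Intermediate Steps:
b(P) = 12*P*(-3 + P) (b(P) = 6*((P + P)*(P - 3)) = 6*((2*P)*(-3 + P)) = 6*(2*P*(-3 + P)) = 12*P*(-3 + P))
a(z) = -27 (a(z) = -(-9)*(-3) = -9*3 = -27)
A(d, k) = -27*d
(L(A(-2, -4*1*2)) + 14)**2 = (7 + 14)**2 = 21**2 = 441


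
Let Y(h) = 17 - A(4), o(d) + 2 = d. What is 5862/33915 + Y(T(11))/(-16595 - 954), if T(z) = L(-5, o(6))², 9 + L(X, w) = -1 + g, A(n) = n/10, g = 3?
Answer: 4871869/28341635 ≈ 0.17190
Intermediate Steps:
o(d) = -2 + d
A(n) = n/10 (A(n) = n*(⅒) = n/10)
L(X, w) = -7 (L(X, w) = -9 + (-1 + 3) = -9 + 2 = -7)
T(z) = 49 (T(z) = (-7)² = 49)
Y(h) = 83/5 (Y(h) = 17 - 4/10 = 17 - 1*⅖ = 17 - ⅖ = 83/5)
5862/33915 + Y(T(11))/(-16595 - 954) = 5862/33915 + 83/(5*(-16595 - 954)) = 5862*(1/33915) + (83/5)/(-17549) = 1954/11305 + (83/5)*(-1/17549) = 1954/11305 - 83/87745 = 4871869/28341635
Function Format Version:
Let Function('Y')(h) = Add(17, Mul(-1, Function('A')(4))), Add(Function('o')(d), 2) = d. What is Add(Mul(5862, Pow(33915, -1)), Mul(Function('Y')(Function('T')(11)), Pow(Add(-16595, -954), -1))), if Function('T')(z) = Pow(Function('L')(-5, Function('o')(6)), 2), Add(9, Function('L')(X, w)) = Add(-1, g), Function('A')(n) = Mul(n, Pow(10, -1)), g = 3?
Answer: Rational(4871869, 28341635) ≈ 0.17190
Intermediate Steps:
Function('o')(d) = Add(-2, d)
Function('A')(n) = Mul(Rational(1, 10), n) (Function('A')(n) = Mul(n, Rational(1, 10)) = Mul(Rational(1, 10), n))
Function('L')(X, w) = -7 (Function('L')(X, w) = Add(-9, Add(-1, 3)) = Add(-9, 2) = -7)
Function('T')(z) = 49 (Function('T')(z) = Pow(-7, 2) = 49)
Function('Y')(h) = Rational(83, 5) (Function('Y')(h) = Add(17, Mul(-1, Mul(Rational(1, 10), 4))) = Add(17, Mul(-1, Rational(2, 5))) = Add(17, Rational(-2, 5)) = Rational(83, 5))
Add(Mul(5862, Pow(33915, -1)), Mul(Function('Y')(Function('T')(11)), Pow(Add(-16595, -954), -1))) = Add(Mul(5862, Pow(33915, -1)), Mul(Rational(83, 5), Pow(Add(-16595, -954), -1))) = Add(Mul(5862, Rational(1, 33915)), Mul(Rational(83, 5), Pow(-17549, -1))) = Add(Rational(1954, 11305), Mul(Rational(83, 5), Rational(-1, 17549))) = Add(Rational(1954, 11305), Rational(-83, 87745)) = Rational(4871869, 28341635)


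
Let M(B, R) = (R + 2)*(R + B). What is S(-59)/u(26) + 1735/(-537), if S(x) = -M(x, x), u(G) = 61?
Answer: -3717697/32757 ≈ -113.49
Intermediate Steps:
M(B, R) = (2 + R)*(B + R)
S(x) = -4*x - 2*x**2 (S(x) = -(x**2 + 2*x + 2*x + x*x) = -(x**2 + 2*x + 2*x + x**2) = -(2*x**2 + 4*x) = -4*x - 2*x**2)
S(-59)/u(26) + 1735/(-537) = (2*(-59)*(-2 - 1*(-59)))/61 + 1735/(-537) = (2*(-59)*(-2 + 59))*(1/61) + 1735*(-1/537) = (2*(-59)*57)*(1/61) - 1735/537 = -6726*1/61 - 1735/537 = -6726/61 - 1735/537 = -3717697/32757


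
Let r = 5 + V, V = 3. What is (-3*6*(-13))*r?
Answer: 1872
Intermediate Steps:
r = 8 (r = 5 + 3 = 8)
(-3*6*(-13))*r = (-3*6*(-13))*8 = -18*(-13)*8 = 234*8 = 1872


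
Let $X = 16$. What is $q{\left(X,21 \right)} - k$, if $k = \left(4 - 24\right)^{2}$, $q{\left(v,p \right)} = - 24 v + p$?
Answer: $-763$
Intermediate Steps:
$q{\left(v,p \right)} = p - 24 v$
$k = 400$ ($k = \left(-20\right)^{2} = 400$)
$q{\left(X,21 \right)} - k = \left(21 - 384\right) - 400 = -363 - 400 = -763$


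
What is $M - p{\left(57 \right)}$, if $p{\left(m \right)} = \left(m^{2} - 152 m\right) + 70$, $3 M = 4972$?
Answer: $\frac{21007}{3} \approx 7002.3$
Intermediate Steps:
$M = \frac{4972}{3}$ ($M = \frac{1}{3} \cdot 4972 = \frac{4972}{3} \approx 1657.3$)
$p{\left(m \right)} = 70 + m^{2} - 152 m$
$M - p{\left(57 \right)} = \frac{4972}{3} - \left(70 + 57^{2} - 8664\right) = \frac{4972}{3} - \left(70 + 3249 - 8664\right) = \frac{4972}{3} - -5345 = \frac{4972}{3} + 5345 = \frac{21007}{3}$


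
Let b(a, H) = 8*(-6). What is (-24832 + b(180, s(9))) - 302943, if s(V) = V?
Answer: -327823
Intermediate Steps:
b(a, H) = -48
(-24832 + b(180, s(9))) - 302943 = (-24832 - 48) - 302943 = -24880 - 302943 = -327823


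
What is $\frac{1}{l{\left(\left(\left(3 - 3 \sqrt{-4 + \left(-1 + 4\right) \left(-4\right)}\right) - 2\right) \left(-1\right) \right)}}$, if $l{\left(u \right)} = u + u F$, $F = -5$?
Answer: $\frac{1}{580} + \frac{3 i}{145} \approx 0.0017241 + 0.02069 i$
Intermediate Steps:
$l{\left(u \right)} = - 4 u$ ($l{\left(u \right)} = u + u \left(-5\right) = u - 5 u = - 4 u$)
$\frac{1}{l{\left(\left(\left(3 - 3 \sqrt{-4 + \left(-1 + 4\right) \left(-4\right)}\right) - 2\right) \left(-1\right) \right)}} = \frac{1}{\left(-4\right) \left(\left(3 - 3 \sqrt{-4 + \left(-1 + 4\right) \left(-4\right)}\right) - 2\right) \left(-1\right)} = \frac{1}{\left(-4\right) \left(\left(3 - 3 \sqrt{-4 + 3 \left(-4\right)}\right) - 2\right) \left(-1\right)} = \frac{1}{\left(-4\right) \left(\left(3 - 3 \sqrt{-4 - 12}\right) - 2\right) \left(-1\right)} = \frac{1}{\left(-4\right) \left(\left(3 - 3 \sqrt{-16}\right) - 2\right) \left(-1\right)} = \frac{1}{\left(-4\right) \left(\left(3 - 3 \cdot 4 i\right) - 2\right) \left(-1\right)} = \frac{1}{\left(-4\right) \left(\left(3 - 12 i\right) - 2\right) \left(-1\right)} = \frac{1}{\left(-4\right) \left(1 - 12 i\right) \left(-1\right)} = \frac{1}{\left(-4\right) \left(-1 + 12 i\right)} = \frac{1}{4 - 48 i} = \frac{4 + 48 i}{2320}$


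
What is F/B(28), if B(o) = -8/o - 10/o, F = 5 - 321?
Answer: 4424/9 ≈ 491.56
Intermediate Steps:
F = -316
B(o) = -18/o
F/B(28) = -316/((-18/28)) = -316/((-18*1/28)) = -316/(-9/14) = -316*(-14/9) = 4424/9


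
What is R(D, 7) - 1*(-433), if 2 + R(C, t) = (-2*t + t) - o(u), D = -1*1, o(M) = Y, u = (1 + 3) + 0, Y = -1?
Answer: 425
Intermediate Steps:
u = 4 (u = 4 + 0 = 4)
o(M) = -1
D = -1
R(C, t) = -1 - t (R(C, t) = -2 + ((-2*t + t) - 1*(-1)) = -2 + (-t + 1) = -2 + (1 - t) = -1 - t)
R(D, 7) - 1*(-433) = (-1 - 1*7) - 1*(-433) = (-1 - 7) + 433 = -8 + 433 = 425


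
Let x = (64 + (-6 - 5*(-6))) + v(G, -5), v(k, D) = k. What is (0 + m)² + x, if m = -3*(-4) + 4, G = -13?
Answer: 331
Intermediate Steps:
m = 16 (m = 12 + 4 = 16)
x = 75 (x = (64 + (-6 - 5*(-6))) - 13 = (64 + (-6 + 30)) - 13 = (64 + 24) - 13 = 88 - 13 = 75)
(0 + m)² + x = (0 + 16)² + 75 = 16² + 75 = 256 + 75 = 331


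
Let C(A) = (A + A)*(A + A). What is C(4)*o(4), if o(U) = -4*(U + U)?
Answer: -2048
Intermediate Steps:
o(U) = -8*U
C(A) = 4*A² (C(A) = (2*A)*(2*A) = 4*A²)
C(4)*o(4) = (4*4²)*(-8*4) = (4*16)*(-32) = 64*(-32) = -2048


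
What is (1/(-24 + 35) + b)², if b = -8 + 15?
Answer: 6084/121 ≈ 50.281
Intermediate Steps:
b = 7
(1/(-24 + 35) + b)² = (1/(-24 + 35) + 7)² = (1/11 + 7)² = (78/11)² = 6084/121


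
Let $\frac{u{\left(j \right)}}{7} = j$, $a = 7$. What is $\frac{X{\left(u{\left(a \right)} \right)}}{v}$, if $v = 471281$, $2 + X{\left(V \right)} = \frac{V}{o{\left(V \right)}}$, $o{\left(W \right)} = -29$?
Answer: $- \frac{107}{13667149} \approx -7.829 \cdot 10^{-6}$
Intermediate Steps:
$u{\left(j \right)} = 7 j$
$X{\left(V \right)} = -2 - \frac{V}{29}$ ($X{\left(V \right)} = -2 + \frac{V}{-29} = -2 + V \left(- \frac{1}{29}\right) = -2 - \frac{V}{29}$)
$\frac{X{\left(u{\left(a \right)} \right)}}{v} = \frac{-2 - \frac{7 \cdot 7}{29}}{471281} = \left(-2 - \frac{49}{29}\right) \frac{1}{471281} = \left(- \frac{107}{29}\right) \frac{1}{471281} = - \frac{107}{13667149}$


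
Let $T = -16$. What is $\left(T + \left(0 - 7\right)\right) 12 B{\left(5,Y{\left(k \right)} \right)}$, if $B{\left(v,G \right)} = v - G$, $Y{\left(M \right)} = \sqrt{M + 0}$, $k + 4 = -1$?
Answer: $-1380 + 276 i \sqrt{5} \approx -1380.0 + 617.15 i$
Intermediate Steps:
$k = -5$ ($k = -4 - 1 = -5$)
$Y{\left(M \right)} = \sqrt{M}$
$\left(T + \left(0 - 7\right)\right) 12 B{\left(5,Y{\left(k \right)} \right)} = \left(-16 + \left(0 - 7\right)\right) 12 \left(5 - \sqrt{-5}\right) = \left(-16 + \left(0 - 7\right)\right) 12 \left(5 - i \sqrt{5}\right) = \left(-16 - 7\right) 12 \left(5 - i \sqrt{5}\right) = \left(-23\right) 12 \left(5 - i \sqrt{5}\right) = - 276 \left(5 - i \sqrt{5}\right) = -1380 + 276 i \sqrt{5}$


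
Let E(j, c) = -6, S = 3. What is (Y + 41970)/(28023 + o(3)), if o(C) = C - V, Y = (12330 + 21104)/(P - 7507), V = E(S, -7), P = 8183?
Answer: 14202577/9474816 ≈ 1.4990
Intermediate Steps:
V = -6
Y = 16717/338 (Y = (12330 + 21104)/(8183 - 7507) = 33434/676 = 33434*(1/676) = 16717/338 ≈ 49.459)
o(C) = 6 + C (o(C) = C - 1*(-6) = C + 6 = 6 + C)
(Y + 41970)/(28023 + o(3)) = (16717/338 + 41970)/(28023 + (6 + 3)) = 14202577/(338*(28023 + 9)) = (14202577/338)/28032 = (14202577/338)*(1/28032) = 14202577/9474816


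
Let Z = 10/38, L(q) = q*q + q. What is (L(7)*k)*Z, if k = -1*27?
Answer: -7560/19 ≈ -397.89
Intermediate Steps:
k = -27
L(q) = q + q² (L(q) = q² + q = q + q²)
Z = 5/19 (Z = 10*(1/38) = 5/19 ≈ 0.26316)
(L(7)*k)*Z = ((7*(1 + 7))*(-27))*(5/19) = ((7*8)*(-27))*(5/19) = (56*(-27))*(5/19) = -1512*5/19 = -7560/19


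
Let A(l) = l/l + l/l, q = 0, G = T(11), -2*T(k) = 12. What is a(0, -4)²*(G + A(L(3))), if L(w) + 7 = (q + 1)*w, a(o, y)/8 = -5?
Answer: -6400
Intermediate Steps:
T(k) = -6 (T(k) = -½*12 = -6)
a(o, y) = -40 (a(o, y) = 8*(-5) = -40)
G = -6
L(w) = -7 + w (L(w) = -7 + (0 + 1)*w = -7 + 1*w = -7 + w)
A(l) = 2 (A(l) = 1 + 1 = 2)
a(0, -4)²*(G + A(L(3))) = (-40)²*(-6 + 2) = 1600*(-4) = -6400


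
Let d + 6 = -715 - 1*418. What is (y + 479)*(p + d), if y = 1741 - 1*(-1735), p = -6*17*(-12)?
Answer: 336175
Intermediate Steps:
p = 1224 (p = -102*(-12) = 1224)
d = -1139 (d = -6 + (-715 - 1*418) = -6 + (-715 - 418) = -6 - 1133 = -1139)
y = 3476 (y = 1741 + 1735 = 3476)
(y + 479)*(p + d) = (3476 + 479)*(1224 - 1139) = 3955*85 = 336175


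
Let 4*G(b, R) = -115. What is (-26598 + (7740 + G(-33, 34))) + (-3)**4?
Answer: -75223/4 ≈ -18806.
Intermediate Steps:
G(b, R) = -115/4 (G(b, R) = (1/4)*(-115) = -115/4)
(-26598 + (7740 + G(-33, 34))) + (-3)**4 = (-26598 + (7740 - 115/4)) + (-3)**4 = (-26598 + 30845/4) + 81 = -75547/4 + 81 = -75223/4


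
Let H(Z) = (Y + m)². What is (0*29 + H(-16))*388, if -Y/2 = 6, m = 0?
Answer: 55872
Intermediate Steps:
Y = -12 (Y = -2*6 = -12)
H(Z) = 144 (H(Z) = (-12 + 0)² = (-12)² = 144)
(0*29 + H(-16))*388 = (0*29 + 144)*388 = (0 + 144)*388 = 144*388 = 55872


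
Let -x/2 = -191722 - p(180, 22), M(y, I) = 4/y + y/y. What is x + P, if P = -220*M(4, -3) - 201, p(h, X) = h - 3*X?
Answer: 383031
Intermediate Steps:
M(y, I) = 1 + 4/y (M(y, I) = 4/y + 1 = 1 + 4/y)
P = -641 (P = -220*(4 + 4)/4 - 201 = -55*8 - 201 = -220*2 - 201 = -440 - 201 = -641)
x = 383672 (x = -2*(-191722 - (180 - 3*22)) = -2*(-191722 - (180 - 66)) = -2*(-191722 - 1*114) = -2*(-191722 - 114) = -2*(-191836) = 383672)
x + P = 383672 - 641 = 383031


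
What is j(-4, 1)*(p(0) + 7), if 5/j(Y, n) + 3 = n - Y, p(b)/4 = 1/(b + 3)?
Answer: 125/6 ≈ 20.833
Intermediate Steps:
p(b) = 4/(3 + b) (p(b) = 4/(b + 3) = 4/(3 + b))
j(Y, n) = 5/(-3 + n - Y) (j(Y, n) = 5/(-3 + (n - Y)) = 5/(-3 + n - Y))
j(-4, 1)*(p(0) + 7) = (5/(-3 + 1 - 1*(-4)))*(4/(3 + 0) + 7) = (5/(-3 + 1 + 4))*(4/3 + 7) = (5/2)*(4*(⅓) + 7) = (5*(½))*(4/3 + 7) = (5/2)*(25/3) = 125/6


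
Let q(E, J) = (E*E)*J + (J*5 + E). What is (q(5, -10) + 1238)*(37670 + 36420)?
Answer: 69866870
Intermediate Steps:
q(E, J) = E + 5*J + J*E² (q(E, J) = E²*J + (5*J + E) = J*E² + (E + 5*J) = E + 5*J + J*E²)
(q(5, -10) + 1238)*(37670 + 36420) = ((5 + 5*(-10) - 10*5²) + 1238)*(37670 + 36420) = ((5 - 50 - 10*25) + 1238)*74090 = ((5 - 50 - 250) + 1238)*74090 = (-295 + 1238)*74090 = 943*74090 = 69866870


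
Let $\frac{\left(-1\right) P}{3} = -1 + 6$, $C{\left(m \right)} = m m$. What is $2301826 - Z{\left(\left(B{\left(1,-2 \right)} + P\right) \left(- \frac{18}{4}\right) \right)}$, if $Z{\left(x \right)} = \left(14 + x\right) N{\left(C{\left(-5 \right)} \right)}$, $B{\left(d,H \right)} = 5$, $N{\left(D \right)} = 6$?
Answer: $2301472$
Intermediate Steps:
$C{\left(m \right)} = m^{2}$
$P = -15$ ($P = - 3 \left(-1 + 6\right) = \left(-3\right) 5 = -15$)
$Z{\left(x \right)} = 84 + 6 x$ ($Z{\left(x \right)} = \left(14 + x\right) 6 = 84 + 6 x$)
$2301826 - Z{\left(\left(B{\left(1,-2 \right)} + P\right) \left(- \frac{18}{4}\right) \right)} = 2301826 - \left(84 + 6 \left(5 - 15\right) \left(- \frac{18}{4}\right)\right) = 2301826 - \left(84 + 6 \left(- 10 \left(\left(-18\right) \frac{1}{4}\right)\right)\right) = 2301826 - \left(84 + 6 \left(\left(-10\right) \left(- \frac{9}{2}\right)\right)\right) = 2301826 - \left(84 + 6 \cdot 45\right) = 2301826 - \left(84 + 270\right) = 2301826 - 354 = 2301472$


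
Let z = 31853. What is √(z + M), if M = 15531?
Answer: 2*√11846 ≈ 217.68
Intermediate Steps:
√(z + M) = √(31853 + 15531) = √47384 = 2*√11846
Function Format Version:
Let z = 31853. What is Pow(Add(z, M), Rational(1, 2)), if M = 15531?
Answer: Mul(2, Pow(11846, Rational(1, 2))) ≈ 217.68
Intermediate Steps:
Pow(Add(z, M), Rational(1, 2)) = Pow(Add(31853, 15531), Rational(1, 2)) = Pow(47384, Rational(1, 2)) = Mul(2, Pow(11846, Rational(1, 2)))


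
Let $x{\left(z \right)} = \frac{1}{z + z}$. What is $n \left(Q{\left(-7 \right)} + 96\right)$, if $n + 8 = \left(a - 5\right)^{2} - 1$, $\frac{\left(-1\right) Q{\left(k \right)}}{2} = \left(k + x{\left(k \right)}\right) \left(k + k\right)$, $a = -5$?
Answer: $-9282$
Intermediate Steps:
$x{\left(z \right)} = \frac{1}{2 z}$
$Q{\left(k \right)} = - 4 k \left(k + \frac{1}{2 k}\right)$ ($Q{\left(k \right)} = - 2 \left(k + \frac{1}{2 k}\right) \left(k + k\right) = - 2 \left(k + \frac{1}{2 k}\right) 2 k = - 2 \cdot 2 k \left(k + \frac{1}{2 k}\right) = - 4 k \left(k + \frac{1}{2 k}\right)$)
$n = 91$ ($n = -8 + \left(\left(-5 - 5\right)^{2} - 1\right) = -8 - \left(1 - \left(-10\right)^{2}\right) = -8 + \left(100 - 1\right) = -8 + 99 = 91$)
$n \left(Q{\left(-7 \right)} + 96\right) = 91 \left(\left(-2 - 4 \left(-7\right)^{2}\right) + 96\right) = 91 \left(\left(-2 - 196\right) + 96\right) = 91 \left(-198 + 96\right) = 91 \left(-102\right) = -9282$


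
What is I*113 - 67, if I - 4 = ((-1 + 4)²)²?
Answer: 9538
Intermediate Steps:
I = 85 (I = 4 + ((-1 + 4)²)² = 4 + (3²)² = 4 + 9² = 4 + 81 = 85)
I*113 - 67 = 85*113 - 67 = 9605 - 67 = 9538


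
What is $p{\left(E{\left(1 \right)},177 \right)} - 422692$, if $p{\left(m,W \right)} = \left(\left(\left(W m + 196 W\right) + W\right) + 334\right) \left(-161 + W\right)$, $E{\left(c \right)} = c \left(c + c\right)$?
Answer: $146220$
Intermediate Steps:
$E{\left(c \right)} = 2 c^{2}$ ($E{\left(c \right)} = c 2 c = 2 c^{2}$)
$p{\left(m,W \right)} = \left(-161 + W\right) \left(334 + 197 W + W m\right)$ ($p{\left(m,W \right)} = \left(\left(\left(196 W + W m\right) + W\right) + 334\right) \left(-161 + W\right) = \left(\left(197 W + W m\right) + 334\right) \left(-161 + W\right) = \left(334 + 197 W + W m\right) \left(-161 + W\right) = \left(-161 + W\right) \left(334 + 197 W + W m\right)$)
$p{\left(E{\left(1 \right)},177 \right)} - 422692 = \left(-53774 - 5554791 + 197 \cdot 177^{2} + 2 \cdot 1^{2} \cdot 177^{2} - 28497 \cdot 2 \cdot 1^{2}\right) - 422692 = \left(-53774 - 5554791 + 197 \cdot 31329 + 2 \cdot 1 \cdot 31329 - 28497 \cdot 2 \cdot 1\right) - 422692 = \left(-53774 - 5554791 + 6171813 + 2 \cdot 31329 - 28497 \cdot 2\right) - 422692 = \left(-53774 - 5554791 + 6171813 + 62658 - 56994\right) - 422692 = 568912 - 422692 = 146220$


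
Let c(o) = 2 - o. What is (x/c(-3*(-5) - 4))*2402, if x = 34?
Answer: -81668/9 ≈ -9074.2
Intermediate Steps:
(x/c(-3*(-5) - 4))*2402 = (34/(2 - (-3*(-5) - 4)))*2402 = (34/(2 - (15 - 4)))*2402 = (34/(2 - 1*11))*2402 = (34/(2 - 11))*2402 = (34/(-9))*2402 = (34*(-⅑))*2402 = -34/9*2402 = -81668/9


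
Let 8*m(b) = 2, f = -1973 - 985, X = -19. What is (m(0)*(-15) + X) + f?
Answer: -11923/4 ≈ -2980.8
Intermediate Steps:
f = -2958
m(b) = ¼ (m(b) = (⅛)*2 = ¼)
(m(0)*(-15) + X) + f = ((¼)*(-15) - 19) - 2958 = (-15/4 - 19) - 2958 = -91/4 - 2958 = -11923/4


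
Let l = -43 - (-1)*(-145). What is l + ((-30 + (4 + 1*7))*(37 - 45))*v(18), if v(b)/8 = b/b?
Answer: 1028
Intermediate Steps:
v(b) = 8 (v(b) = 8*(b/b) = 8*1 = 8)
l = -188 (l = -43 - 1*145 = -43 - 145 = -188)
l + ((-30 + (4 + 1*7))*(37 - 45))*v(18) = -188 + ((-30 + (4 + 1*7))*(37 - 45))*8 = -188 + ((-30 + (4 + 7))*(-8))*8 = -188 + ((-30 + 11)*(-8))*8 = -188 - 19*(-8)*8 = -188 + 152*8 = -188 + 1216 = 1028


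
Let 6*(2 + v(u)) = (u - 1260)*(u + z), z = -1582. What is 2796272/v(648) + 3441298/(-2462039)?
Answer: 172544526930/6172331773 ≈ 27.954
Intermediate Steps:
v(u) = -2 + (-1582 + u)*(-1260 + u)/6 (v(u) = -2 + ((u - 1260)*(u - 1582))/6 = -2 + ((-1260 + u)*(-1582 + u))/6 = -2 + ((-1582 + u)*(-1260 + u))/6 = -2 + (-1582 + u)*(-1260 + u)/6)
2796272/v(648) + 3441298/(-2462039) = 2796272/(332218 - 1421/3*648 + (⅙)*648²) + 3441298/(-2462039) = 2796272/(332218 - 306936 + (⅙)*419904) + 3441298*(-1/2462039) = 2796272/(332218 - 306936 + 69984) - 3441298/2462039 = 2796272/95266 - 3441298/2462039 = 2796272*(1/95266) - 3441298/2462039 = 1398136/47633 - 3441298/2462039 = 172544526930/6172331773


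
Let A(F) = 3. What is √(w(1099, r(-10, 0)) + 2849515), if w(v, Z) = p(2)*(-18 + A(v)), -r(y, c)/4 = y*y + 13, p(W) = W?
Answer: √2849485 ≈ 1688.0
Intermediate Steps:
r(y, c) = -52 - 4*y² (r(y, c) = -4*(y*y + 13) = -4*(y² + 13) = -4*(13 + y²) = -52 - 4*y²)
w(v, Z) = -30 (w(v, Z) = 2*(-18 + 3) = 2*(-15) = -30)
√(w(1099, r(-10, 0)) + 2849515) = √(-30 + 2849515) = √2849485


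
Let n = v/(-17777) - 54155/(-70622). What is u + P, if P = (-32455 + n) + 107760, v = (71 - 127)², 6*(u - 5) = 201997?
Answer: 205221862192504/1883170941 ≈ 1.0898e+5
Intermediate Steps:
u = 202027/6 (u = 5 + (⅙)*201997 = 5 + 201997/6 = 202027/6 ≈ 33671.)
v = 3136 (v = (-56)² = 3136)
n = 741242843/1255447294 (n = 3136/(-17777) - 54155/(-70622) = 3136*(-1/17777) - 54155*(-1/70622) = -3136/17777 + 54155/70622 = 741242843/1255447294 ≈ 0.59042)
P = 94542199717513/1255447294 (P = (-32455 + 741242843/1255447294) + 107760 = -40744800683927/1255447294 + 107760 = 94542199717513/1255447294 ≈ 75306.)
u + P = 202027/6 + 94542199717513/1255447294 = 205221862192504/1883170941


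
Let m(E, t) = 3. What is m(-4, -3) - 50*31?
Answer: -1547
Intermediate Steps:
m(-4, -3) - 50*31 = 3 - 50*31 = 3 - 1550 = -1547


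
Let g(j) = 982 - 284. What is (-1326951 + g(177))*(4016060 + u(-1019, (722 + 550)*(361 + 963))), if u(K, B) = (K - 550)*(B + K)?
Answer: 3497039986122133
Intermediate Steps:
u(K, B) = (-550 + K)*(B + K)
g(j) = 698
(-1326951 + g(177))*(4016060 + u(-1019, (722 + 550)*(361 + 963))) = (-1326951 + 698)*(4016060 + ((-1019)**2 - 550*(722 + 550)*(361 + 963) - 550*(-1019) + ((722 + 550)*(361 + 963))*(-1019))) = -1326253*(4016060 + (1038361 - 699600*1324 + 560450 + (1272*1324)*(-1019))) = -1326253*(4016060 + (1038361 - 550*1684128 + 560450 + 1684128*(-1019))) = -1326253*(4016060 + (1038361 - 926270400 + 560450 - 1716126432)) = -1326253*(4016060 - 2640798021) = -1326253*(-2636781961) = 3497039986122133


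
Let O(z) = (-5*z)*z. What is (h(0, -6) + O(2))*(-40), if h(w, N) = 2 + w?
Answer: 720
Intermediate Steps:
O(z) = -5*z²
(h(0, -6) + O(2))*(-40) = ((2 + 0) - 5*2²)*(-40) = (2 - 5*4)*(-40) = (2 - 20)*(-40) = -18*(-40) = 720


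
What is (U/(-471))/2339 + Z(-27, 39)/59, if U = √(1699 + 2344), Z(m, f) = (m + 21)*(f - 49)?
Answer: 60/59 - √4043/1101669 ≈ 1.0169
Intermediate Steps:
Z(m, f) = (-49 + f)*(21 + m) (Z(m, f) = (21 + m)*(-49 + f) = (-49 + f)*(21 + m))
U = √4043 ≈ 63.585
(U/(-471))/2339 + Z(-27, 39)/59 = (√4043/(-471))/2339 + (-1029 - 49*(-27) + 21*39 + 39*(-27))/59 = (√4043*(-1/471))*(1/2339) + (-1029 + 1323 + 819 - 1053)*(1/59) = -√4043/471*(1/2339) + 60*(1/59) = -√4043/1101669 + 60/59 = 60/59 - √4043/1101669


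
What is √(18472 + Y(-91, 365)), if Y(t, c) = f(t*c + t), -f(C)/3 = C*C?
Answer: 2*I*√831962609 ≈ 57688.0*I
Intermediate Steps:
f(C) = -3*C² (f(C) = -3*C*C = -3*C²)
Y(t, c) = -3*(t + c*t)² (Y(t, c) = -3*(t*c + t)² = -3*(c*t + t)² = -3*(t + c*t)²)
√(18472 + Y(-91, 365)) = √(18472 - 3*(-91)²*(1 + 365)²) = √(18472 - 3*8281*366²) = √(18472 - 3*8281*133956) = √(18472 - 3327868908) = √(-3327850436) = 2*I*√831962609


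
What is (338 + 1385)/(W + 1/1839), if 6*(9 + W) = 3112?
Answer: 1056199/312426 ≈ 3.3806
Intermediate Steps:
W = 1529/3 (W = -9 + (⅙)*3112 = -9 + 1556/3 = 1529/3 ≈ 509.67)
(338 + 1385)/(W + 1/1839) = (338 + 1385)/(1529/3 + 1/1839) = 1723/(1529/3 + 1/1839) = 1723/(312426/613) = 1723*(613/312426) = 1056199/312426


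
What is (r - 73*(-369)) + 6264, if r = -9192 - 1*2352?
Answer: 21657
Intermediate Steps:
r = -11544 (r = -9192 - 2352 = -11544)
(r - 73*(-369)) + 6264 = (-11544 - 73*(-369)) + 6264 = (-11544 + 26937) + 6264 = 15393 + 6264 = 21657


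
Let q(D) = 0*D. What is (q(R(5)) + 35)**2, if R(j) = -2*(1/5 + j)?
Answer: 1225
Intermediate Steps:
R(j) = -2/5 - 2*j (R(j) = -2*(1/5 + j) = -2/5 - 2*j)
q(D) = 0
(q(R(5)) + 35)**2 = (0 + 35)**2 = 35**2 = 1225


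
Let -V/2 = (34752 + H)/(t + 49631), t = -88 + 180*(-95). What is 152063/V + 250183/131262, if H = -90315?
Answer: 53966092954268/1215551751 ≈ 44396.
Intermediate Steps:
t = -17188 (t = -88 - 17100 = -17188)
V = 111126/32443 (V = -2*(34752 - 90315)/(-17188 + 49631) = -(-111126)/32443 = -2*(-55563/32443) = 111126/32443 ≈ 3.4253)
152063/V + 250183/131262 = 152063/(111126/32443) + 250183/131262 = 152063*(32443/111126) + 250183*(1/131262) = 4933379909/111126 + 250183/131262 = 53966092954268/1215551751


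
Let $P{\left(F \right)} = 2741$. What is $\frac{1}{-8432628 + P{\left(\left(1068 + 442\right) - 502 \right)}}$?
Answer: $- \frac{1}{8429887} \approx -1.1863 \cdot 10^{-7}$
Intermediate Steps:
$\frac{1}{-8432628 + P{\left(\left(1068 + 442\right) - 502 \right)}} = \frac{1}{-8432628 + 2741} = \frac{1}{-8429887} = - \frac{1}{8429887}$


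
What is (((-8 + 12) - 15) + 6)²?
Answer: 25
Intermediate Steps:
(((-8 + 12) - 15) + 6)² = ((4 - 15) + 6)² = (-11 + 6)² = (-5)² = 25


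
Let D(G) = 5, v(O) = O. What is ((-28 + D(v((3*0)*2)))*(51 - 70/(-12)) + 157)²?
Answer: 47623801/36 ≈ 1.3229e+6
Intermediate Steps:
((-28 + D(v((3*0)*2)))*(51 - 70/(-12)) + 157)² = ((-28 + 5)*(51 - 70/(-12)) + 157)² = (-23*(51 - 70*(-1/12)) + 157)² = (-23*(51 + 35/6) + 157)² = (-23*341/6 + 157)² = (-7843/6 + 157)² = (-6901/6)² = 47623801/36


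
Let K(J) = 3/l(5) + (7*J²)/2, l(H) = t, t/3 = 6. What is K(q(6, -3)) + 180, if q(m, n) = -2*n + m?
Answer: 4105/6 ≈ 684.17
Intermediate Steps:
t = 18 (t = 3*6 = 18)
l(H) = 18
q(m, n) = m - 2*n
K(J) = ⅙ + 7*J²/2 (K(J) = 3/18 + (7*J²)/2 = 3*(1/18) + (7*J²)*(½) = ⅙ + 7*J²/2)
K(q(6, -3)) + 180 = (⅙ + 7*(6 - 2*(-3))²/2) + 180 = (⅙ + 7*(6 + 6)²/2) + 180 = (⅙ + (7/2)*12²) + 180 = (⅙ + (7/2)*144) + 180 = (⅙ + 504) + 180 = 3025/6 + 180 = 4105/6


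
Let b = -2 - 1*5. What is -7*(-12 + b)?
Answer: 133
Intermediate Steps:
b = -7 (b = -2 - 5 = -7)
-7*(-12 + b) = -7*(-12 - 7) = -7*(-19) = 133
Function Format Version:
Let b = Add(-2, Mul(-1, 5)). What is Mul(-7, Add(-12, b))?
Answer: 133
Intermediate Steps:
b = -7 (b = Add(-2, -5) = -7)
Mul(-7, Add(-12, b)) = Mul(-7, Add(-12, -7)) = Mul(-7, -19) = 133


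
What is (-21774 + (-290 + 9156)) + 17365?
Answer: 4457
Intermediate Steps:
(-21774 + (-290 + 9156)) + 17365 = (-21774 + 8866) + 17365 = -12908 + 17365 = 4457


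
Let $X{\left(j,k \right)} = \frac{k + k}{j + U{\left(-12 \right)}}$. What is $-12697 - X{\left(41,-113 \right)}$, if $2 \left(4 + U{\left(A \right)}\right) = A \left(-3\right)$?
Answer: $- \frac{698109}{55} \approx -12693.0$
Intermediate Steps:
$U{\left(A \right)} = -4 - \frac{3 A}{2}$ ($U{\left(A \right)} = -4 + \frac{A \left(-3\right)}{2} = -4 + \frac{\left(-3\right) A}{2} = -4 - \frac{3 A}{2}$)
$X{\left(j,k \right)} = \frac{2 k}{14 + j}$ ($X{\left(j,k \right)} = \frac{k + k}{j - -14} = \frac{2 k}{j + \left(-4 + 18\right)} = \frac{2 k}{j + 14} = \frac{2 k}{14 + j}$)
$-12697 - X{\left(41,-113 \right)} = -12697 - 2 \left(-113\right) \frac{1}{14 + 41} = -12697 - 2 \left(-113\right) \frac{1}{55} = -12697 - - \frac{226}{55} = -12697 + \frac{226}{55} = - \frac{698109}{55}$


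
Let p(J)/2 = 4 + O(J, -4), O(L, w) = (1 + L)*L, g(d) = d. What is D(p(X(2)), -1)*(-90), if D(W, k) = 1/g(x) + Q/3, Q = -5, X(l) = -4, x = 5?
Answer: 132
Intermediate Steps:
O(L, w) = L*(1 + L)
p(J) = 8 + 2*J*(1 + J) (p(J) = 2*(4 + J*(1 + J)) = 8 + 2*J*(1 + J))
D(W, k) = -22/15 (D(W, k) = 1/5 - 5/3 = 1*(⅕) - 5*⅓ = ⅕ - 5/3 = -22/15)
D(p(X(2)), -1)*(-90) = -22/15*(-90) = 132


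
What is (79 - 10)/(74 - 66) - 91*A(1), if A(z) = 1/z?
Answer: -659/8 ≈ -82.375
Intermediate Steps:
(79 - 10)/(74 - 66) - 91*A(1) = (79 - 10)/(74 - 66) - 91/1 = 69/8 - 91 = -659/8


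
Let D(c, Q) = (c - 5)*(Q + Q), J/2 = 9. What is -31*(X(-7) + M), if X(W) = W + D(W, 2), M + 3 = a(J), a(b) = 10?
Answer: 1488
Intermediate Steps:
J = 18 (J = 2*9 = 18)
M = 7 (M = -3 + 10 = 7)
D(c, Q) = 2*Q*(-5 + c) (D(c, Q) = (-5 + c)*(2*Q) = 2*Q*(-5 + c))
X(W) = -20 + 5*W (X(W) = W + 2*2*(-5 + W) = W + (-20 + 4*W) = -20 + 5*W)
-31*(X(-7) + M) = -31*((-20 + 5*(-7)) + 7) = -31*((-20 - 35) + 7) = -31*(-55 + 7) = -31*(-48) = 1488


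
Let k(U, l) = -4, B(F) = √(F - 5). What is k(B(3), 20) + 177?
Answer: 173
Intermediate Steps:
B(F) = √(-5 + F)
k(B(3), 20) + 177 = -4 + 177 = 173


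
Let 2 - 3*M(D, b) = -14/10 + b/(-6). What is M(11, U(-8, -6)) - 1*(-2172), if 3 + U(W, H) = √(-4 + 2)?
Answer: 65189/30 + I*√2/18 ≈ 2173.0 + 0.078567*I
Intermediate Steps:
U(W, H) = -3 + I*√2 (U(W, H) = -3 + √(-4 + 2) = -3 + √(-2) = -3 + I*√2)
M(D, b) = 17/15 + b/18 (M(D, b) = ⅔ - (-14/10 + b/(-6))/3 = ⅔ - (-14*⅒ + b*(-⅙))/3 = ⅔ - (-7/5 - b/6)/3 = ⅔ + (7/15 + b/18) = 17/15 + b/18)
M(11, U(-8, -6)) - 1*(-2172) = (17/15 + (-3 + I*√2)/18) - 1*(-2172) = (17/15 + (-⅙ + I*√2/18)) + 2172 = (29/30 + I*√2/18) + 2172 = 65189/30 + I*√2/18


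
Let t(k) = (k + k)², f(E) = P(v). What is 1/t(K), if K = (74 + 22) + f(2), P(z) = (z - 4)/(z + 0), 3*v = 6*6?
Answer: 9/336400 ≈ 2.6754e-5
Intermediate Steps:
v = 12 (v = (6*6)/3 = (⅓)*36 = 12)
P(z) = (-4 + z)/z
f(E) = ⅔ (f(E) = (-4 + 12)/12 = (1/12)*8 = ⅔)
K = 290/3 (K = (74 + 22) + ⅔ = 96 + ⅔ = 290/3 ≈ 96.667)
t(k) = 4*k² (t(k) = (2*k)² = 4*k²)
1/t(K) = 1/(4*(290/3)²) = 1/(4*(84100/9)) = 1/(336400/9) = 9/336400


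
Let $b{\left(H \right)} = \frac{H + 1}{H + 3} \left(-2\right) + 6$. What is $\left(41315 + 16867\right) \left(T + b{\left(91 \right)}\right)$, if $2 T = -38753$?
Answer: $- \frac{52975031001}{47} \approx -1.1271 \cdot 10^{9}$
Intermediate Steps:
$T = - \frac{38753}{2}$ ($T = \frac{1}{2} \left(-38753\right) = - \frac{38753}{2} \approx -19377.0$)
$b{\left(H \right)} = 6 - \frac{2 \left(1 + H\right)}{3 + H}$ ($b{\left(H \right)} = \frac{1 + H}{3 + H} \left(-2\right) + 6 = - \frac{2 \left(1 + H\right)}{3 + H} + 6 = 6 - \frac{2 \left(1 + H\right)}{3 + H}$)
$\left(41315 + 16867\right) \left(T + b{\left(91 \right)}\right) = \left(41315 + 16867\right) \left(- \frac{38753}{2} + \frac{4 \left(4 + 91\right)}{3 + 91}\right) = 58182 \left(- \frac{38753}{2} + 4 \cdot \frac{1}{94} \cdot 95\right) = 58182 \left(- \frac{38753}{2} + \frac{190}{47}\right) = 58182 \left(- \frac{1821011}{94}\right) = - \frac{52975031001}{47}$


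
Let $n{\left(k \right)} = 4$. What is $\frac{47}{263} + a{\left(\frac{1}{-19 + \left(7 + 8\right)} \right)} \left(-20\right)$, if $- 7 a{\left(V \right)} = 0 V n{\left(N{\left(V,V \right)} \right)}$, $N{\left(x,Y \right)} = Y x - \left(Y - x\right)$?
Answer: $\frac{47}{263} \approx 0.17871$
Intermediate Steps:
$N{\left(x,Y \right)} = x - Y + Y x$
$a{\left(V \right)} = 0$ ($a{\left(V \right)} = - \frac{0 V 4}{7} = - \frac{0 \cdot 4}{7} = \left(- \frac{1}{7}\right) 0 = 0$)
$\frac{47}{263} + a{\left(\frac{1}{-19 + \left(7 + 8\right)} \right)} \left(-20\right) = \frac{47}{263} + 0 \left(-20\right) = 47 \cdot \frac{1}{263} + 0 = \frac{47}{263} + 0 = \frac{47}{263}$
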